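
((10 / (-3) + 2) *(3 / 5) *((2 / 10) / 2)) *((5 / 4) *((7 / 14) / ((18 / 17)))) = -17 / 360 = -0.05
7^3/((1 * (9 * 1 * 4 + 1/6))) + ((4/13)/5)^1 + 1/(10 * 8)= 308147/32240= 9.56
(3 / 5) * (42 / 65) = 126 / 325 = 0.39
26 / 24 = 13 / 12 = 1.08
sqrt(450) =15*sqrt(2) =21.21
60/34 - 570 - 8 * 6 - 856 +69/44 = -1100059/748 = -1470.67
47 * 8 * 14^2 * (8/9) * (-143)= -84308224/9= -9367580.44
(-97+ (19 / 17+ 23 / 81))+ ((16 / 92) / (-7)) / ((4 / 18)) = -21218665 / 221697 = -95.71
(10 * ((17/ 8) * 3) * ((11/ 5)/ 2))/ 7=561/ 56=10.02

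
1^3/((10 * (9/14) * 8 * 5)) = 7/1800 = 0.00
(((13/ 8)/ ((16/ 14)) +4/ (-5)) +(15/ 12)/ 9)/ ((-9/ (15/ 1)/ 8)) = -2191/ 216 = -10.14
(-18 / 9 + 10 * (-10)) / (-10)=10.20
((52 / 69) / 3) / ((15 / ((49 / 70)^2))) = 637 / 77625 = 0.01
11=11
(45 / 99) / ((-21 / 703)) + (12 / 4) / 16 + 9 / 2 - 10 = -75875 / 3696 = -20.53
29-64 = -35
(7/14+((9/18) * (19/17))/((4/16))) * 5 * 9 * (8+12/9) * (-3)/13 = -58590/221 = -265.11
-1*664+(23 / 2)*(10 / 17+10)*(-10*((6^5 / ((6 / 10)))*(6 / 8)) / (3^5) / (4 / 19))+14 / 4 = -7888457 / 34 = -232013.44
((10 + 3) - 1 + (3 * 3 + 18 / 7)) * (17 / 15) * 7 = 187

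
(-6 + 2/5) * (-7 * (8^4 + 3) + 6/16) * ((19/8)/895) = 426.38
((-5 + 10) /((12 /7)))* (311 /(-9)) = -10885 /108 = -100.79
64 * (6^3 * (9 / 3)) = 41472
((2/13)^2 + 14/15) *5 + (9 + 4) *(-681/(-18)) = 167857/338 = 496.62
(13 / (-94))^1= -13 / 94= -0.14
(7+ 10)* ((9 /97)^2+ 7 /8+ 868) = 1111844319 /75272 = 14771.02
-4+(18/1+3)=17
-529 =-529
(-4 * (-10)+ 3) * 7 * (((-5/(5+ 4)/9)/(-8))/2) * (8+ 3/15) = 12341/1296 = 9.52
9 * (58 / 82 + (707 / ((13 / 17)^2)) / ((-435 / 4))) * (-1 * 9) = 847179999 / 1004705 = 843.21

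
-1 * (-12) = 12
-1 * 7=-7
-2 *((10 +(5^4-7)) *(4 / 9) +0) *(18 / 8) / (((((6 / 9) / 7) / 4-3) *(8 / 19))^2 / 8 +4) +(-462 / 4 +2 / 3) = -830013971 / 2004162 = -414.15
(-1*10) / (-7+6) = 10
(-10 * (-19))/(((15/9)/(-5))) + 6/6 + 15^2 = -344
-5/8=-0.62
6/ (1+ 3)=3/ 2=1.50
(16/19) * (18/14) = 144/133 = 1.08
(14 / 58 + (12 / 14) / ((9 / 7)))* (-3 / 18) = -79 / 522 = -0.15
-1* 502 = -502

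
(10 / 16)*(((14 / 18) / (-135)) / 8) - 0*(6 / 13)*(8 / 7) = -7 / 15552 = -0.00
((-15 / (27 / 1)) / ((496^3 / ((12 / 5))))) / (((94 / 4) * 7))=-1 / 15054703104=-0.00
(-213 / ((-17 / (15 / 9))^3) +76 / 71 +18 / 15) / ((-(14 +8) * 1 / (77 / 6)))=-271526689 / 188364420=-1.44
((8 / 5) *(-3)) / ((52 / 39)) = -18 / 5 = -3.60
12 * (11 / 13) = 132 / 13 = 10.15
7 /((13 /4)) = 28 /13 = 2.15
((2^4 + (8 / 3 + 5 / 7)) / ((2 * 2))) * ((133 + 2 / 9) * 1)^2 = 585103607 / 6804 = 85994.06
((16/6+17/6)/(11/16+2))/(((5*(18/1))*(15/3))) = 44/9675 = 0.00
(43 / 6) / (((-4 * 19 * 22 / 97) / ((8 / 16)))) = -4171 / 20064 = -0.21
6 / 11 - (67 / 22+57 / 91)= -569 / 182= -3.13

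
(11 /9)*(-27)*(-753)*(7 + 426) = 10759617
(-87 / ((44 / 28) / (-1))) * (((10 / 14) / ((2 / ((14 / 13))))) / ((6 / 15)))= 53.23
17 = 17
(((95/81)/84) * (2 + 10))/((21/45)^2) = 2375/3087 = 0.77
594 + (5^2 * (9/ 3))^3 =422469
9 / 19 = 0.47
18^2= 324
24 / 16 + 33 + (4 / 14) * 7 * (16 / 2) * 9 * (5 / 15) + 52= 269 / 2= 134.50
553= 553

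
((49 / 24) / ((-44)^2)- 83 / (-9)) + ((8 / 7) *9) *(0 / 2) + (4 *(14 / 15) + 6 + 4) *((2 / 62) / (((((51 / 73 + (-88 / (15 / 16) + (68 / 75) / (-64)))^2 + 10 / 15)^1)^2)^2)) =6494256474257333345865897456837140173389043605751134048879541 / 704115968065733392732395846122159619974901492404490858982272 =9.22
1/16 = 0.06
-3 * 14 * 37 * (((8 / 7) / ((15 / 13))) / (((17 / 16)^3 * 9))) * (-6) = 855.49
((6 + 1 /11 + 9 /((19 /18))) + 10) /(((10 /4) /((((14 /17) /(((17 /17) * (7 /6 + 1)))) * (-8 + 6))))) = -7.49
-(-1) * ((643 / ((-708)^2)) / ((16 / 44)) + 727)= 1457682785 / 2005056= 727.00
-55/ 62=-0.89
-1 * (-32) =32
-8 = -8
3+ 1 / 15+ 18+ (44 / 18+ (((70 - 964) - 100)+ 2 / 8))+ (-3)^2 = -961.24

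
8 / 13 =0.62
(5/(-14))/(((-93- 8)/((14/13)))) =0.00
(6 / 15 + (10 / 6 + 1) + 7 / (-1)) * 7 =-413 / 15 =-27.53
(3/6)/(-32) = -1/64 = -0.02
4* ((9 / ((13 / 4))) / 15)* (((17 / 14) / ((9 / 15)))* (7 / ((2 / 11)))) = 748 / 13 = 57.54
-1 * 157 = -157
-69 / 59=-1.17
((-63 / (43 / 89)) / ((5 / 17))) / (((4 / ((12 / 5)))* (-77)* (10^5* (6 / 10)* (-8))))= -13617 / 1892000000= -0.00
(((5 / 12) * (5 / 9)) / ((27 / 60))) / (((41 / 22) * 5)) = 550 / 9963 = 0.06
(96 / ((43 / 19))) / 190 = 0.22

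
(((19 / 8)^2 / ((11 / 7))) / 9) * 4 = 2527 / 1584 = 1.60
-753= -753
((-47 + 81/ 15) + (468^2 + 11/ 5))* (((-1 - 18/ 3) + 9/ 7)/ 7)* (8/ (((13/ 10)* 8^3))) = -5474615/ 2548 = -2148.59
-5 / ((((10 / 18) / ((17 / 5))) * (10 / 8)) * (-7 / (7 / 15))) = 1.63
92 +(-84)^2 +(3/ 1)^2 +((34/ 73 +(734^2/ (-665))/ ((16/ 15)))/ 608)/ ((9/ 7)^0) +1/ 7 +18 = 169392060781/ 23612288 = 7173.89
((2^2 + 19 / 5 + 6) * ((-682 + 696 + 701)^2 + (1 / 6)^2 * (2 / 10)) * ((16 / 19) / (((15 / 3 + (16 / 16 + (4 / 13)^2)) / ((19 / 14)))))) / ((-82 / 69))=-8226724809901 / 7390250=-1113186.27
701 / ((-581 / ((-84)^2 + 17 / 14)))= -69259501 / 8134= -8514.81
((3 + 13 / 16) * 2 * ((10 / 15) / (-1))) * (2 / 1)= -10.17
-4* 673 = -2692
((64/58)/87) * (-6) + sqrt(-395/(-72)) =-64/841 + sqrt(790)/12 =2.27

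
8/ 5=1.60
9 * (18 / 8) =81 / 4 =20.25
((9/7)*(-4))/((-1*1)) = 5.14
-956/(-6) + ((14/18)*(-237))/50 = 23347/150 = 155.65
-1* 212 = -212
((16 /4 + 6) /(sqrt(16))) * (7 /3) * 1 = 35 /6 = 5.83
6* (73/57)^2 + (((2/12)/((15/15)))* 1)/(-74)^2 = 116726777/11861016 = 9.84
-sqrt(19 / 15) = -sqrt(285) / 15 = -1.13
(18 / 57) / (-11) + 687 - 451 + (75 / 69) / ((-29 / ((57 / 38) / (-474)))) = 10394858721 / 44051348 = 235.97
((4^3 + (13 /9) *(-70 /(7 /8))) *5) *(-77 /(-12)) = -44660 /27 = -1654.07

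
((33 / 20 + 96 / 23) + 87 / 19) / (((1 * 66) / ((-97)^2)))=285158563 / 192280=1483.04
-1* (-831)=831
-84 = -84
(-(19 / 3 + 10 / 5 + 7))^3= -3605.04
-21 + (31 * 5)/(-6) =-281/6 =-46.83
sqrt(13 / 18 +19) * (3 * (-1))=-sqrt(710) / 2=-13.32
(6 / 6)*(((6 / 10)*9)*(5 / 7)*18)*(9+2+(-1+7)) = 8262 / 7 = 1180.29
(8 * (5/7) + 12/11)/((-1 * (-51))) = 524/3927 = 0.13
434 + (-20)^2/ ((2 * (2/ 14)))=1834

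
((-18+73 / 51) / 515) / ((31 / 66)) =-3718 / 54281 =-0.07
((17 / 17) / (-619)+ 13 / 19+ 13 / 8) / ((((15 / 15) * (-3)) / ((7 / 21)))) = -217117 / 846792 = -0.26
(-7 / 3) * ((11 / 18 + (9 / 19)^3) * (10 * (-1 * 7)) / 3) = 21699895 / 555579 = 39.06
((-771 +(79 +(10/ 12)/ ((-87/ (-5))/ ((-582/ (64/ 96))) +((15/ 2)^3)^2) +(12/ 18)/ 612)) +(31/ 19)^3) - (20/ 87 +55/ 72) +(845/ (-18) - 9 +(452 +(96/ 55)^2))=-10602704881244585212575757/ 36618230264142282010200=-289.55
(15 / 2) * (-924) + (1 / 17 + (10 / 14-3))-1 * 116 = -838739 / 119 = -7048.23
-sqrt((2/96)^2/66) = -sqrt(66)/3168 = -0.00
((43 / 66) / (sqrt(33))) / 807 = 43* sqrt(33) / 1757646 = 0.00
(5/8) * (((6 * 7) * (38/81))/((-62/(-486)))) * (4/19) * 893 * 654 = 367933860/31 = 11868834.19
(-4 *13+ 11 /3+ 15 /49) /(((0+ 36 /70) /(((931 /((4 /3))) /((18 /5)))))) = -18113.04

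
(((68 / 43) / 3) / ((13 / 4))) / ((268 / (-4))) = -272 / 112359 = -0.00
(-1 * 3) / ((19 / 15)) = -45 / 19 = -2.37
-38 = -38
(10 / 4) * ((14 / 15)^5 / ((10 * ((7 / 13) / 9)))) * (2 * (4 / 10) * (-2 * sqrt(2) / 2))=-998816 * sqrt(2) / 421875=-3.35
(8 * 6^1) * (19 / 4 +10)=708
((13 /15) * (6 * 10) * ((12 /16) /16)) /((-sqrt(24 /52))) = -13 * sqrt(78) /32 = -3.59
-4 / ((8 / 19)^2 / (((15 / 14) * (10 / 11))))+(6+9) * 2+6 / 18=30887 / 3696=8.36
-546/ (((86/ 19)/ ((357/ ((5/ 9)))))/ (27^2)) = -12149390799/ 215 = -56508794.41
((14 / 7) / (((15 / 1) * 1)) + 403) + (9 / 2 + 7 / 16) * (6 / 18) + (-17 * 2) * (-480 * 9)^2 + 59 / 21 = -634521192.41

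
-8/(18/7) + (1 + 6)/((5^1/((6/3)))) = -14/45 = -0.31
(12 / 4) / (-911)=-0.00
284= 284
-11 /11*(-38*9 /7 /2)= 171 /7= 24.43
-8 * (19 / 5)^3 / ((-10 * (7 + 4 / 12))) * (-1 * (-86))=3539244 / 6875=514.80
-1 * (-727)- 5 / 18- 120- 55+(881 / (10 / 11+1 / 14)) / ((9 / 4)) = 2584973 / 2718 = 951.06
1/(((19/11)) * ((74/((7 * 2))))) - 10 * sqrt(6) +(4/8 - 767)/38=-10 * sqrt(6) - 56413/2812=-44.56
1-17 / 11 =-6 / 11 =-0.55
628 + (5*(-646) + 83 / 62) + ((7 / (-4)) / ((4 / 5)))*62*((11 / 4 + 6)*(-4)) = 532261 / 248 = 2146.21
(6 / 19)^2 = 36 / 361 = 0.10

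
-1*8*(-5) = 40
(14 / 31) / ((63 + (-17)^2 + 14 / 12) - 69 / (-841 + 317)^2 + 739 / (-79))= 0.00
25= 25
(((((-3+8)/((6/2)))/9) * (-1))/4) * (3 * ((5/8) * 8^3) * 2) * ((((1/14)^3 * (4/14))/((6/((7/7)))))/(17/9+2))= -20/50421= -0.00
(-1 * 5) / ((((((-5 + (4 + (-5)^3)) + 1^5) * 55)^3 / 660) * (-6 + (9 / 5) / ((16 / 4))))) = -16 / 8744140625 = -0.00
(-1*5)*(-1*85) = 425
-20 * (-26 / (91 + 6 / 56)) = 14560 / 2551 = 5.71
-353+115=-238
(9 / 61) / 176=9 / 10736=0.00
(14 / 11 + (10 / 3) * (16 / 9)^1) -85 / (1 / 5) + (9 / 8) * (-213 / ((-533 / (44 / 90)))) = -1322071549 / 3166020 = -417.58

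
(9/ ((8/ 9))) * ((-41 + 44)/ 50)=243/ 400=0.61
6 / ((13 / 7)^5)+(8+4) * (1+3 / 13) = 5584554 / 371293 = 15.04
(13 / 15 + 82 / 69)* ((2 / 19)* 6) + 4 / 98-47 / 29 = -875369 / 3104885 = -0.28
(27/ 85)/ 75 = 9/ 2125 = 0.00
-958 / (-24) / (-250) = -479 / 3000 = -0.16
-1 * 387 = -387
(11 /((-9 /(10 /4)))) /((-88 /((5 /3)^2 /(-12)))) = -125 /15552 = -0.01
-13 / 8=-1.62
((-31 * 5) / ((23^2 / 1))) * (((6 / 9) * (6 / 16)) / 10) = -31 / 4232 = -0.01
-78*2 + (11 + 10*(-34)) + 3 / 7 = -3392 / 7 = -484.57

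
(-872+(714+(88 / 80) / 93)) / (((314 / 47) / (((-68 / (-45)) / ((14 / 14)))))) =-117396271 / 3285225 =-35.73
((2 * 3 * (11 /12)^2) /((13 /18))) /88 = 33 /416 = 0.08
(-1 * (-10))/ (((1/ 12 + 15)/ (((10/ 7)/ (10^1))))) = 120/ 1267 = 0.09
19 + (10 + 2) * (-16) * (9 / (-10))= 959 / 5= 191.80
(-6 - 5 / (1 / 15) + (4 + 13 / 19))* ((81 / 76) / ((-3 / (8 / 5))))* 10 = 433.80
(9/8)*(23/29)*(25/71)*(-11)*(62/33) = -53475/8236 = -6.49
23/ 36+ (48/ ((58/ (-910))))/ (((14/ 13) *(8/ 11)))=-1003193/ 1044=-960.91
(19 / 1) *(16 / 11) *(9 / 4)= 684 / 11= 62.18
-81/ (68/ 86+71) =-387/ 343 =-1.13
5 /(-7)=-5 /7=-0.71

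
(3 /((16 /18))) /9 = 3 /8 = 0.38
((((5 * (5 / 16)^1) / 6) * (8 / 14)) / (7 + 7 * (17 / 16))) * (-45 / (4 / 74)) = -8.58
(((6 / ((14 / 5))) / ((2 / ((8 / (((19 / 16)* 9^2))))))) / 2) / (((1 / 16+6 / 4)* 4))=128 / 17955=0.01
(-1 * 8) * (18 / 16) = -9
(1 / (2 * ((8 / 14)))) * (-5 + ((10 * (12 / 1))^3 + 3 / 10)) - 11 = 120958791 / 80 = 1511984.89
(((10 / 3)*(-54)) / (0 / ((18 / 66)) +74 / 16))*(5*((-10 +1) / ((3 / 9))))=194400 / 37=5254.05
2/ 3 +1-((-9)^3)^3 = 1162261472/ 3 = 387420490.67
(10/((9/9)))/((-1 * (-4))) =5/2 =2.50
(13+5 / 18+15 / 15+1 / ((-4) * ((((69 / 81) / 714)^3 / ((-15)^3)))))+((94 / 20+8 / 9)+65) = 90675711657537341 / 182505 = 496839602517.94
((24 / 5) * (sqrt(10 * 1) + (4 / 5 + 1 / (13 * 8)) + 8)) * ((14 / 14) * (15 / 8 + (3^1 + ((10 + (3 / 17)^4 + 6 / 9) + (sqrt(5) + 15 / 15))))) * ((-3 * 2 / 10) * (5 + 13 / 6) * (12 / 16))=-129 * (520 * sqrt(10) + 4581) * (2004504 * sqrt(5) + 33159781) / 8686184000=-3480.16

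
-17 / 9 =-1.89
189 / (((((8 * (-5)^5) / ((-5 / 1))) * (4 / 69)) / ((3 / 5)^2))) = 117369 / 500000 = 0.23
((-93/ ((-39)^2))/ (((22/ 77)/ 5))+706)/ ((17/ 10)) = 210235/ 507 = 414.66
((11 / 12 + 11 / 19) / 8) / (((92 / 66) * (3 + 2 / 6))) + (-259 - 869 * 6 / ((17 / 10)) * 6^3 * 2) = -6300877806139 / 4754560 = -1325228.37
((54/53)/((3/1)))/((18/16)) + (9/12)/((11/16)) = 812/583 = 1.39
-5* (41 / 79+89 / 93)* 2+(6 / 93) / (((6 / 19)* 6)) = -649139 / 44082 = -14.73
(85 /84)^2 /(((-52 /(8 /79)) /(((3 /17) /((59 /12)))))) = -425 /5938114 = -0.00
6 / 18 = 0.33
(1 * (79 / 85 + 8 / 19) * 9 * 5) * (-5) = -98145 / 323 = -303.85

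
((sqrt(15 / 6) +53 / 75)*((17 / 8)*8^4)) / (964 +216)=115328 / 22125 +1088*sqrt(10) / 295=16.88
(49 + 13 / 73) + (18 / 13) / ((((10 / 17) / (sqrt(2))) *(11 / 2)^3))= 1224 *sqrt(2) / 86515 + 3590 / 73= 49.20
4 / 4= 1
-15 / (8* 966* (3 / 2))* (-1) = 5 / 3864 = 0.00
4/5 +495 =2479/5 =495.80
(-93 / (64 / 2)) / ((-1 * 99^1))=31 / 1056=0.03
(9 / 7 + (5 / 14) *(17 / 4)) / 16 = 157 / 896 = 0.18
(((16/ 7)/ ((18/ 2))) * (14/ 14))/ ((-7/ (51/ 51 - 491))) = 160/ 9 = 17.78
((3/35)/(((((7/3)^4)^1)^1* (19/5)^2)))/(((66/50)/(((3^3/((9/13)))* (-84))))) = -4738500/9534371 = -0.50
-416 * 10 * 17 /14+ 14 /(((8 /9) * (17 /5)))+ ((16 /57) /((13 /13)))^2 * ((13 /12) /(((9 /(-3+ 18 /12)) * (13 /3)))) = -23414989657 /4639572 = -5046.80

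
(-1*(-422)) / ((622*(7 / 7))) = 0.68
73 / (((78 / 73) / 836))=2227522 / 39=57115.95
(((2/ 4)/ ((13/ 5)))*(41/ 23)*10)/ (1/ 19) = 19475/ 299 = 65.13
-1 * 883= -883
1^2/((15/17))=17/15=1.13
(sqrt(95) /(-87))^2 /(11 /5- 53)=-475 /1922526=-0.00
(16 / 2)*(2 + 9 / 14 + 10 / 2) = 428 / 7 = 61.14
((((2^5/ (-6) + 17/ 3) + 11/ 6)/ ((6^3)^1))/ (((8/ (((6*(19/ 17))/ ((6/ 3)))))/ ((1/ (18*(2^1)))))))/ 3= 247/ 6345216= 0.00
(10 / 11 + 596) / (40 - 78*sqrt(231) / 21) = -42679*sqrt(231) / 30547 - 459620 / 30547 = -36.28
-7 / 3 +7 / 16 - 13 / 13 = -139 / 48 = -2.90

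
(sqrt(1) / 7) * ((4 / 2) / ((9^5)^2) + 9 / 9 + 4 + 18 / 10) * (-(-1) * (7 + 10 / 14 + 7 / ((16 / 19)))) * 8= 21279845201098 / 170852435649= 124.55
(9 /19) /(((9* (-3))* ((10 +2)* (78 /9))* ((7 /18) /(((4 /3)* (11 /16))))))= -11 /27664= -0.00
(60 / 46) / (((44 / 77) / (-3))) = -315 / 46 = -6.85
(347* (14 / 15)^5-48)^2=39109.50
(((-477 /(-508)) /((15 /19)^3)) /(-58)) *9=-1090581 /3683000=-0.30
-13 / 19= -0.68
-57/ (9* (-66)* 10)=19/ 1980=0.01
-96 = -96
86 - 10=76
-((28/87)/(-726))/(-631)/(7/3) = -2/6642537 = -0.00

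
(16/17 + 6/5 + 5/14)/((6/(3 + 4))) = 991/340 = 2.91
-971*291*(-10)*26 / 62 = 36732930 / 31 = 1184933.23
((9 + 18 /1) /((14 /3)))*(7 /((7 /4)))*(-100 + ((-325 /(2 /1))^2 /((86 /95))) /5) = 159770475 /1204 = 132699.73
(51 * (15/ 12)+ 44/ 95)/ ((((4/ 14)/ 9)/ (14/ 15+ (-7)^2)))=383803329/ 3800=101000.88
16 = 16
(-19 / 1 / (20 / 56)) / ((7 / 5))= -38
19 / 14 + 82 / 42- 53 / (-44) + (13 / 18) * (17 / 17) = 14515 / 2772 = 5.24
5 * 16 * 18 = 1440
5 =5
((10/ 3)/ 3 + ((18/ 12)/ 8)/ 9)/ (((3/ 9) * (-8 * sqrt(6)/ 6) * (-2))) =163 * sqrt(6)/ 768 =0.52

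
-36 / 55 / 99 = -0.01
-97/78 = -1.24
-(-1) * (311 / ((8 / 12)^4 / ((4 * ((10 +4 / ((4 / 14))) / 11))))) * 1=151146 / 11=13740.55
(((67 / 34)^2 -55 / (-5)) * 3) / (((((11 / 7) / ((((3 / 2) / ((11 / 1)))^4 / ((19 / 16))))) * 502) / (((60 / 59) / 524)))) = 438985575 / 13724669188705112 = 0.00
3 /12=1 /4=0.25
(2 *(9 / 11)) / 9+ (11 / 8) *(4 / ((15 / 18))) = 373 / 55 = 6.78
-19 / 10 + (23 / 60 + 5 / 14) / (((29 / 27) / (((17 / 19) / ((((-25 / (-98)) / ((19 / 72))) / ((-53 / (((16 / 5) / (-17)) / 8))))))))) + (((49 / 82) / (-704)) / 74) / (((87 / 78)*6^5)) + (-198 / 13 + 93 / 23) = 5127731072134555033 / 3600424285286400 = 1424.20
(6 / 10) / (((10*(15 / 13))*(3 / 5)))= 13 / 150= 0.09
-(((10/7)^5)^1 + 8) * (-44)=10316064/16807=613.80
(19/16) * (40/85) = 19/34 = 0.56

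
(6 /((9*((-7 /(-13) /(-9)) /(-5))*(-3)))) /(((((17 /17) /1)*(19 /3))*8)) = -195 /532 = -0.37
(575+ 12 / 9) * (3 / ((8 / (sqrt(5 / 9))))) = 1729 * sqrt(5) / 24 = 161.09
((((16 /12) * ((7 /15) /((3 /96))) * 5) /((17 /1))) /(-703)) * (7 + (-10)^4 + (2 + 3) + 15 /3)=-997248 /11951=-83.44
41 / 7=5.86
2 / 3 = 0.67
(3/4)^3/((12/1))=9/256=0.04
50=50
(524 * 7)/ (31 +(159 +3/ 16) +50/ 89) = 5223232/ 271627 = 19.23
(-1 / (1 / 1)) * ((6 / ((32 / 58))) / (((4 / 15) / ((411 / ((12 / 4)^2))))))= -59595 / 32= -1862.34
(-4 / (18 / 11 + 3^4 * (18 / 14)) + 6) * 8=388496 / 8145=47.70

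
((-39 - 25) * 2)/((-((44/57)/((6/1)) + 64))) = 10944/5483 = 2.00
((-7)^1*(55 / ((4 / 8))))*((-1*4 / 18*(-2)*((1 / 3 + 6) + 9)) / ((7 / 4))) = -80960 / 27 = -2998.52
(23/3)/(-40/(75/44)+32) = 115/128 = 0.90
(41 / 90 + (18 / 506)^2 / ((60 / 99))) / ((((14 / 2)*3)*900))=95869 / 3959247600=0.00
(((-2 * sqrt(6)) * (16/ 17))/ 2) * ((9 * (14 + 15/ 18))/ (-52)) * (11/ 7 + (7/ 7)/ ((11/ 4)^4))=5115186 * sqrt(6)/ 1332331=9.40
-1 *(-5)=5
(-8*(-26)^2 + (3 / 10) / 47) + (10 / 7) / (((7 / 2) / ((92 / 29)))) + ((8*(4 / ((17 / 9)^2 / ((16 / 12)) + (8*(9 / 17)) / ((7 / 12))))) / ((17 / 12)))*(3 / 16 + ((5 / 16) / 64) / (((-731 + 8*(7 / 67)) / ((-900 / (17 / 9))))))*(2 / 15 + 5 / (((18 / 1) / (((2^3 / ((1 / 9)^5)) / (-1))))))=-1472725312514600309301 / 23643732014541590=-62288.19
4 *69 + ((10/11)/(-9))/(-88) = 1202261/4356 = 276.00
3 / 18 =1 / 6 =0.17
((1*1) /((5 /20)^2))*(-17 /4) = -68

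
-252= -252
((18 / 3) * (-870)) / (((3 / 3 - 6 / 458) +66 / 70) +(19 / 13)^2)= -3535336350 / 2753669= -1283.86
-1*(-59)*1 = 59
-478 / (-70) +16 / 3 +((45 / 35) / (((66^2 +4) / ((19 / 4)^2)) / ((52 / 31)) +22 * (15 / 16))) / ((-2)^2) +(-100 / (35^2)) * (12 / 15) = 1295663231 / 107088765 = 12.10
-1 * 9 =-9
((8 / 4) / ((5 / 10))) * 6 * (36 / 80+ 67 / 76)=3036 / 95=31.96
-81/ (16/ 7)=-567/ 16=-35.44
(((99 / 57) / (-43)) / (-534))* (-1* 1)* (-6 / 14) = 33 / 1017982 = 0.00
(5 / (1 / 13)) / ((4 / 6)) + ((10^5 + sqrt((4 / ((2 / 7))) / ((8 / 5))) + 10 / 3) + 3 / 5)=sqrt(35) / 2 + 3003043 / 30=100104.39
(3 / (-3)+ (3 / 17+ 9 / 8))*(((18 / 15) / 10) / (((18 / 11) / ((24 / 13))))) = 451 / 11050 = 0.04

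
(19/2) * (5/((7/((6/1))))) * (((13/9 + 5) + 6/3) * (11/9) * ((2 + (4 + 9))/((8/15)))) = 496375/42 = 11818.45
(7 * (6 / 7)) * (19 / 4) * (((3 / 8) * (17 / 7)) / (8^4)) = 2907 / 458752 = 0.01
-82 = -82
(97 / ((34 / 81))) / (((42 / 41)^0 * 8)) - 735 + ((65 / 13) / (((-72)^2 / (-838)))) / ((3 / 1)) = -93378233 / 132192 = -706.38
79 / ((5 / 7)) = 553 / 5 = 110.60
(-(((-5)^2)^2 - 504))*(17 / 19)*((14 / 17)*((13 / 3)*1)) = -22022 / 57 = -386.35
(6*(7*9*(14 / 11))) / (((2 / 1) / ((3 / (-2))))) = -360.82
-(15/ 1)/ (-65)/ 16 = 3/ 208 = 0.01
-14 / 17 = -0.82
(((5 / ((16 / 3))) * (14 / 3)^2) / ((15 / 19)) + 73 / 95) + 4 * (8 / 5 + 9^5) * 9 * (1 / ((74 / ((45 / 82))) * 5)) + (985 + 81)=22026912193 / 5188140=4245.63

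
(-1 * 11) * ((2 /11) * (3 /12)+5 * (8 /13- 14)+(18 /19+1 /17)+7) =5438425 /8398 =647.59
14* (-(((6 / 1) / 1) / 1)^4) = -18144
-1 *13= -13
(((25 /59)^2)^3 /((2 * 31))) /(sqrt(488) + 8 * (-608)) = -74218750000 /3866891184001807621 - 244140625 * sqrt(122) /30935129472014460968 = -0.00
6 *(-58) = -348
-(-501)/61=8.21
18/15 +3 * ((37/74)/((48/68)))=133/40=3.32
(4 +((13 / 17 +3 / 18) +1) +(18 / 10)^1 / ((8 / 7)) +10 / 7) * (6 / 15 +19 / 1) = 12376327 / 71400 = 173.34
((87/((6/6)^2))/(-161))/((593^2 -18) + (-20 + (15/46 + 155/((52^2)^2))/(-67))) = -14206469888/9243900153534039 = -0.00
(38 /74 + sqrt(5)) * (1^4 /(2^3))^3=0.01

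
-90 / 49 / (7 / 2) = -180 / 343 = -0.52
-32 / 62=-16 / 31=-0.52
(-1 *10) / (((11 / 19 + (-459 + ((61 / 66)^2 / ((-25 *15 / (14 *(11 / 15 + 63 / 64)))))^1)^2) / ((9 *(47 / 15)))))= -3293998989811200000000 / 2461526827381905399301171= -0.00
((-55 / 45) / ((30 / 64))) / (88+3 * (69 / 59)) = -20768 / 728865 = -0.03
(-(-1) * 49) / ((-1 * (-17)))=49 / 17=2.88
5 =5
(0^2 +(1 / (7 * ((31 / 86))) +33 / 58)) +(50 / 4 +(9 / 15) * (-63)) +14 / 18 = -6670973 / 283185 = -23.56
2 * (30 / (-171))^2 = 200 / 3249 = 0.06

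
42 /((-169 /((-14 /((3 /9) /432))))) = 762048 /169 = 4509.16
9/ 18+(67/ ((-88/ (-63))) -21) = 2417/ 88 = 27.47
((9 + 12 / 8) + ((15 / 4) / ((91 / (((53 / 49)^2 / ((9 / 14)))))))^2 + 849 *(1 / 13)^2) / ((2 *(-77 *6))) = -544659657271 / 32407497538416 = -0.02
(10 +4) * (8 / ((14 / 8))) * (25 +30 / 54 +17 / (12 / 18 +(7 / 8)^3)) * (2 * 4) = 362085376 / 18477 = 19596.55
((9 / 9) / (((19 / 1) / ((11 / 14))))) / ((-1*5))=-11 / 1330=-0.01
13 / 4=3.25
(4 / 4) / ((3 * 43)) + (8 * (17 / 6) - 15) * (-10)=-9889 / 129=-76.66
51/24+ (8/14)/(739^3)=48026426893/22600671464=2.13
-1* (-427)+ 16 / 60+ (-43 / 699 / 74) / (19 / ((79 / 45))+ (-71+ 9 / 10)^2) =2149643773290781 / 5031152537385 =427.27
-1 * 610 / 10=-61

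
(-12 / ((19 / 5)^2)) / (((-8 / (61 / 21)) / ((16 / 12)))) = 3050 / 7581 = 0.40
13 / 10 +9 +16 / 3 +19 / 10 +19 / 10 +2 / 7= 4141 / 210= 19.72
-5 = -5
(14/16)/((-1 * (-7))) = 1/8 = 0.12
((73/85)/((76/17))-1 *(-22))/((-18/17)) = -15929/760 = -20.96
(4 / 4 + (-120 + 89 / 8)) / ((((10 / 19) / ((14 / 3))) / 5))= -114779 / 24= -4782.46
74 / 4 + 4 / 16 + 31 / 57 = 4399 / 228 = 19.29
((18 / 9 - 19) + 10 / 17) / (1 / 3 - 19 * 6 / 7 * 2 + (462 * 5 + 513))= -5859 / 996302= -0.01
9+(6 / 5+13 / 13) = 56 / 5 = 11.20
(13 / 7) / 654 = 13 / 4578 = 0.00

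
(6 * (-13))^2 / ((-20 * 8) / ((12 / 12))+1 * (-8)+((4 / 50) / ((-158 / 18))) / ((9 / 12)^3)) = -9011925 / 248882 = -36.21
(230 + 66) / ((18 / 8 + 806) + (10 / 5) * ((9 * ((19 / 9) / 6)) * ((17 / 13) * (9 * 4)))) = 15392 / 57533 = 0.27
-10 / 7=-1.43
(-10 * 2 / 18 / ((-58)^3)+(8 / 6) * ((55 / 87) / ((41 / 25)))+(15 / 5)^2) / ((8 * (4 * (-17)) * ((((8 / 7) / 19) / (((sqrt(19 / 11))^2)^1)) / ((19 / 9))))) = -16443765001853 / 15509736963072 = -1.06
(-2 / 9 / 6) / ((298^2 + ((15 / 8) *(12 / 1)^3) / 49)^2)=-2401 / 511997076697392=-0.00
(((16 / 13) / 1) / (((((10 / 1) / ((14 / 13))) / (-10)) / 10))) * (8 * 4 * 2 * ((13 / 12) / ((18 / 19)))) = -340480 / 351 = -970.03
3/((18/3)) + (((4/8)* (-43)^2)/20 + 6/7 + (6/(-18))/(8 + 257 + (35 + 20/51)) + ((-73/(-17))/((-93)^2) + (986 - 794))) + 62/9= 388630092919/1576781892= 246.47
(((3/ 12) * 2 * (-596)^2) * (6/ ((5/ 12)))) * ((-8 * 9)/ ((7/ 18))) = -16572957696/ 35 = -473513077.03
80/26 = 40/13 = 3.08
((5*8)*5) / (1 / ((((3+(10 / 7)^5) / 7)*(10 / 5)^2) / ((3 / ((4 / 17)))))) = 80.22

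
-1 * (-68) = 68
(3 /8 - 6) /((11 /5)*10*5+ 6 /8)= -45 /886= -0.05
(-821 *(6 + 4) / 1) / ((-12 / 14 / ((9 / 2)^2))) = 775845 / 4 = 193961.25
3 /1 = 3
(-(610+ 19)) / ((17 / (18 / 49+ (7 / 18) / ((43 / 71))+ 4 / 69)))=-34451551 / 872298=-39.50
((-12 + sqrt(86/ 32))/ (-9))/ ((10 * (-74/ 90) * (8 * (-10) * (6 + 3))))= 1/ 4440- sqrt(43)/ 213120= 0.00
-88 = -88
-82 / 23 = -3.57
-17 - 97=-114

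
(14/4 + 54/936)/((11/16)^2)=11840/1573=7.53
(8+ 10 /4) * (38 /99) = 133 /33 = 4.03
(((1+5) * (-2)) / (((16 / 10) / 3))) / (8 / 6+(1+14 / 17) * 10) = -2295 / 1996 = -1.15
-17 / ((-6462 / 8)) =68 / 3231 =0.02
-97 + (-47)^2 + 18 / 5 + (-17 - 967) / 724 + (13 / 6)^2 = 69034913 / 32580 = 2118.94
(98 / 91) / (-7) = -0.15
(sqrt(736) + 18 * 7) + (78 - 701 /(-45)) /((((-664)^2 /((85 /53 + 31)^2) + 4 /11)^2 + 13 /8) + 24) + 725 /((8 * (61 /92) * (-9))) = 4 * sqrt(46) + 27618070013310976590277 /249229428870125239650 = 137.94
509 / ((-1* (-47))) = 509 / 47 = 10.83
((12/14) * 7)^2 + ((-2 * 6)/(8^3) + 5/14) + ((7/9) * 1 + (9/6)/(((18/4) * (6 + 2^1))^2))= 897829/24192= 37.11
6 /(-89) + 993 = 88371 /89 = 992.93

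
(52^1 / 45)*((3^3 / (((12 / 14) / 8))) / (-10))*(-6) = 4368 / 25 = 174.72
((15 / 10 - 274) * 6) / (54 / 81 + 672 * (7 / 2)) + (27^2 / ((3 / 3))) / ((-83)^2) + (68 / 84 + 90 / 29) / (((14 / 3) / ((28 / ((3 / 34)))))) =265.49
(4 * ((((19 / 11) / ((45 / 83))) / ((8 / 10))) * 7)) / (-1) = -111.51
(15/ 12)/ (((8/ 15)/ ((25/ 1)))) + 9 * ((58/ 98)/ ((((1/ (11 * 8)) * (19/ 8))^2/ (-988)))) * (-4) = 860993790681/ 29792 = 28900167.52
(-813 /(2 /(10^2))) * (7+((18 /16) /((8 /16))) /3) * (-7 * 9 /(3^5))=1470175 /18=81676.39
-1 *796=-796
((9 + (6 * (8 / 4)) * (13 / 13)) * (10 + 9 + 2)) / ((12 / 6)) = 441 / 2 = 220.50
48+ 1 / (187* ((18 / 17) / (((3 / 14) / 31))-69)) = 755569 / 15741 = 48.00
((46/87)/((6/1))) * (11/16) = 253/4176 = 0.06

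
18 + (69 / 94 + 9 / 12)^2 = 714033 / 35344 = 20.20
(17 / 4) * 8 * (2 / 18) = 34 / 9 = 3.78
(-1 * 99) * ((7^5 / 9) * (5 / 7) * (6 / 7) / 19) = -113190 / 19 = -5957.37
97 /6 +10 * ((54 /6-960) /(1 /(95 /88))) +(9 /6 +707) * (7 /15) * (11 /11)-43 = -9962.68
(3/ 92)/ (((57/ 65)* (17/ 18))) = 585/ 14858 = 0.04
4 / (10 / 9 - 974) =-9 / 2189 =-0.00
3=3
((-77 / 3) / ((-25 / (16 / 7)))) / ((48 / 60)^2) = 11 / 3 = 3.67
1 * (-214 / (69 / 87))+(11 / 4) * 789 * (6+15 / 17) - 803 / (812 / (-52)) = 14714.58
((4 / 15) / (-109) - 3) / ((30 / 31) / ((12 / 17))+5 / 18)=-456537 / 250700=-1.82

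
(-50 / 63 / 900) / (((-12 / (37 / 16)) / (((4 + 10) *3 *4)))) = 37 / 1296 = 0.03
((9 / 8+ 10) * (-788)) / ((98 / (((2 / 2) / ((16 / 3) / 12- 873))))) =157797 / 1539188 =0.10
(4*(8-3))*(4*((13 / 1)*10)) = 10400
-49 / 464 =-0.11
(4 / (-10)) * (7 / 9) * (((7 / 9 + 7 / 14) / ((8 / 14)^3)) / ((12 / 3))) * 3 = -1.60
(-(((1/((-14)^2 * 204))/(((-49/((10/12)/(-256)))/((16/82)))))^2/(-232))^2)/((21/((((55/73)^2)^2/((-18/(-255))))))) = -0.00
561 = 561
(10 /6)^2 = 25 /9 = 2.78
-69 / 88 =-0.78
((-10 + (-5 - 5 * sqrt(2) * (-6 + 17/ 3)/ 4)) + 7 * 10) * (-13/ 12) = -715/ 12 - 65 * sqrt(2)/ 144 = -60.22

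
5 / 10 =0.50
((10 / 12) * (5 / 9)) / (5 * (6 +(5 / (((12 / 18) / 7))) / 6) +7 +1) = 50 / 8829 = 0.01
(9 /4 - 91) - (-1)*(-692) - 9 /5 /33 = -780.80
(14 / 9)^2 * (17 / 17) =196 / 81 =2.42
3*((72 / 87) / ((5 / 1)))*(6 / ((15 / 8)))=1.59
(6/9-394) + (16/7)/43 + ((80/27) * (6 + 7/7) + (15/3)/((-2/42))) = -3880963/8127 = -477.54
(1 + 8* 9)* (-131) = -9563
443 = 443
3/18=1/6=0.17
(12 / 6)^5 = 32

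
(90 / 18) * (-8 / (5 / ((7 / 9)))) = -56 / 9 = -6.22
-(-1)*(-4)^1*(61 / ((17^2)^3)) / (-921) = 244 / 22230701049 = 0.00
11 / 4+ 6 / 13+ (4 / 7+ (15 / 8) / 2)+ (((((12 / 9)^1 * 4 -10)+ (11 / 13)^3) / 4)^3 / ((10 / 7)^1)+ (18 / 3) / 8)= 4.74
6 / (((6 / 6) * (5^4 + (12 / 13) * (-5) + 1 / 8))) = 208 / 21511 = 0.01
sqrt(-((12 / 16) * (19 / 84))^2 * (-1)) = 19 / 112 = 0.17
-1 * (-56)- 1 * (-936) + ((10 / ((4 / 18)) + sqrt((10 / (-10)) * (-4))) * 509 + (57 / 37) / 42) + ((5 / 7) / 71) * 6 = 916327439 / 36778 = 24915.10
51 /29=1.76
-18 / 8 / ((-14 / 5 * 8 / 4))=45 / 112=0.40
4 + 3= 7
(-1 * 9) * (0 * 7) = 0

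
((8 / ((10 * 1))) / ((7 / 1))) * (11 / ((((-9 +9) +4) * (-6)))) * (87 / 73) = -0.06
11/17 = 0.65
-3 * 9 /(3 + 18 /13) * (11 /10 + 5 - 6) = -117 /190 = -0.62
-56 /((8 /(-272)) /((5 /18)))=4760 /9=528.89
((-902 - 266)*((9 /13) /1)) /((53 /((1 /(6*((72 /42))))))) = -1022 /689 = -1.48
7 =7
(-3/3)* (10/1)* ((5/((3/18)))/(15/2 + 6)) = -200/9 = -22.22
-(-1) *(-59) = -59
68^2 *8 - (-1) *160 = 37152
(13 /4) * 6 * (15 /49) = 585 /98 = 5.97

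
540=540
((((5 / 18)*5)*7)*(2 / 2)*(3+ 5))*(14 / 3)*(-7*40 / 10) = -274400 / 27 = -10162.96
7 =7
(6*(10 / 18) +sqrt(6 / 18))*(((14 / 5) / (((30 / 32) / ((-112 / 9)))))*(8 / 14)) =-28672 / 405-14336*sqrt(3) / 2025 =-83.06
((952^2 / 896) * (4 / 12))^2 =4092529 / 36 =113681.36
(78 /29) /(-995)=-78 /28855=-0.00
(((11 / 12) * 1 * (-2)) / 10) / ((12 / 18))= -11 / 40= -0.28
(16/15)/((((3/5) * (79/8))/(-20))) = -2560/711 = -3.60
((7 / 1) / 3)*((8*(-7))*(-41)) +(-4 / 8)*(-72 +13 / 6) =21569 / 4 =5392.25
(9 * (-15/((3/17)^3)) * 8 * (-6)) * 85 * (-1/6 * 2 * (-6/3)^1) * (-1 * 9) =-601351200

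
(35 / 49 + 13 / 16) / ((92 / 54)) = 4617 / 5152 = 0.90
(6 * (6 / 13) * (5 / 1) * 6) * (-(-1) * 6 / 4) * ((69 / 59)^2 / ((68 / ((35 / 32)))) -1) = -121.87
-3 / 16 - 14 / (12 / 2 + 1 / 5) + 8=2755 / 496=5.55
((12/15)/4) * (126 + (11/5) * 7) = 28.28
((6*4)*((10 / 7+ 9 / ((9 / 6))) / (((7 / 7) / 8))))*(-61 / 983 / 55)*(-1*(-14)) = -1218048 / 54065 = -22.53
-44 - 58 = -102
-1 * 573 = -573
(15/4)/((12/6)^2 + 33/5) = 75/212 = 0.35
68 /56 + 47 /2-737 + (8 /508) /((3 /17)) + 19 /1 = -1848755 /2667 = -693.20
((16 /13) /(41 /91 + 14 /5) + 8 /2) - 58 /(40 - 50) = 75271 /7395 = 10.18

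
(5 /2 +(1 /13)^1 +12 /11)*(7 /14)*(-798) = -418551 /286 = -1463.47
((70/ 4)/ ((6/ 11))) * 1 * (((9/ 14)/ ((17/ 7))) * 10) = 5775/ 68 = 84.93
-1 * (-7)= 7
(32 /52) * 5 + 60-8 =716 /13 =55.08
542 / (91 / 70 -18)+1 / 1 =-5253 / 167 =-31.46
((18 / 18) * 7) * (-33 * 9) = -2079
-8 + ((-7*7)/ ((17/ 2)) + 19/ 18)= -12.71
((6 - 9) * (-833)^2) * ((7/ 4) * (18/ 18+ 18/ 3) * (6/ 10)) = -306005049/ 20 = -15300252.45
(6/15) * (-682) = -1364/5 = -272.80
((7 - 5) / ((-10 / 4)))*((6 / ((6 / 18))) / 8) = -9 / 5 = -1.80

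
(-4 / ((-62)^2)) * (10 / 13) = -0.00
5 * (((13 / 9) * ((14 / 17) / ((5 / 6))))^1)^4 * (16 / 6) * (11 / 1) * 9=1544856721408 / 281883375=5480.48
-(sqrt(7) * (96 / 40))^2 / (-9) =112 / 25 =4.48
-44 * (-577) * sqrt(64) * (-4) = -812416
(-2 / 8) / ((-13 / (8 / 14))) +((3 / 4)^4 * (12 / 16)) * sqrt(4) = 22625 / 46592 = 0.49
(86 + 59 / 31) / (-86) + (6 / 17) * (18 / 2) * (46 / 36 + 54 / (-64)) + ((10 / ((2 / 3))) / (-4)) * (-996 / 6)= 225832835 / 362576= 622.86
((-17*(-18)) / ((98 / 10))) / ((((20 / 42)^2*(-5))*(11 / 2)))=-1377 / 275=-5.01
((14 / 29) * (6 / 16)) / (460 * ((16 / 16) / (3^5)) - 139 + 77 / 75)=-127575 / 95895808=-0.00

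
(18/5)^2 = 324/25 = 12.96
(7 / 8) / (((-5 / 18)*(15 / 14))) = -147 / 50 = -2.94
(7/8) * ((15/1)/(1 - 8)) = -15/8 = -1.88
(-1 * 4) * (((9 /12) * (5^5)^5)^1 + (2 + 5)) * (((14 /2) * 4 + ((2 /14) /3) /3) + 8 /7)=-1642405986785888723311 /63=-26069936298188709893.83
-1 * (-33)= 33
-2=-2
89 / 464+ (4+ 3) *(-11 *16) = -571559 / 464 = -1231.81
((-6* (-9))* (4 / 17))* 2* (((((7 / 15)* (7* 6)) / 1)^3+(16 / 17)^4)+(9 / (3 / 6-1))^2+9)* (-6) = -212787779302944 / 177482125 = -1198925.13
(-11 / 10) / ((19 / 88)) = -484 / 95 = -5.09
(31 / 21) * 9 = 93 / 7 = 13.29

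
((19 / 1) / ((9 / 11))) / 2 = 209 / 18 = 11.61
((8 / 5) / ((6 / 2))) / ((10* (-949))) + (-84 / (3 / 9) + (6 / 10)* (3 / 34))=-609699421 / 2419950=-251.95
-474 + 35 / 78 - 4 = -37249 / 78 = -477.55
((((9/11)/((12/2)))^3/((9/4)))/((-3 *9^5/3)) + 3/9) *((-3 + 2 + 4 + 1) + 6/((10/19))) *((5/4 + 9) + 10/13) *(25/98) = 16679438855/1155890736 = 14.43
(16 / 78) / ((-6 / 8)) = -32 / 117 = -0.27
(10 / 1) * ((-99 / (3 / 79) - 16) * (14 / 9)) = -367220 / 9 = -40802.22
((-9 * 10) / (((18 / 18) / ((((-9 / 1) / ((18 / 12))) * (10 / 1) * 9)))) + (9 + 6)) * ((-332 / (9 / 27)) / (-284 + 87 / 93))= 33356372 / 195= 171058.32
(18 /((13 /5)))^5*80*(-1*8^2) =-30233088000000 /371293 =-81426496.06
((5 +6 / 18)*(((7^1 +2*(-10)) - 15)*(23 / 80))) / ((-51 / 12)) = 2576 / 255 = 10.10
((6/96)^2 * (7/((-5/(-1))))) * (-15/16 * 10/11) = -105/22528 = -0.00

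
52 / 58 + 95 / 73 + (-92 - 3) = -196462 / 2117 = -92.80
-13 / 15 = -0.87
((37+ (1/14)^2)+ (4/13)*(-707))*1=-459999/2548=-180.53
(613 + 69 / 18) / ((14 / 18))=11103 / 14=793.07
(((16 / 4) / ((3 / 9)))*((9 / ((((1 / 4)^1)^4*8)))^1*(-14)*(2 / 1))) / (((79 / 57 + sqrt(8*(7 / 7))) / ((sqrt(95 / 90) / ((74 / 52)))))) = -5449586688*sqrt(19) / 730787 + 1888233984*sqrt(38) / 730787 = -16577.12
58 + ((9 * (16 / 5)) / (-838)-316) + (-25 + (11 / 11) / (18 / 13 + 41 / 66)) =-1018681487 / 3605495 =-282.54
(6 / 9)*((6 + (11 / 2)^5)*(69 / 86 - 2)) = -16608029 / 4128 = -4023.26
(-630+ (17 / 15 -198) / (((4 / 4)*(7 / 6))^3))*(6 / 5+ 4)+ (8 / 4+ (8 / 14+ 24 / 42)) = -33592766 / 8575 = -3917.52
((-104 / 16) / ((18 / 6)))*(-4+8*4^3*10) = -33254 / 3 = -11084.67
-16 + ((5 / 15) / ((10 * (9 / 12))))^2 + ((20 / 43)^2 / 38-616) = -44960108276 / 71140275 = -631.99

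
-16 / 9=-1.78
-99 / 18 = -11 / 2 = -5.50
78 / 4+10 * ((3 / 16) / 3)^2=2501 / 128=19.54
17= 17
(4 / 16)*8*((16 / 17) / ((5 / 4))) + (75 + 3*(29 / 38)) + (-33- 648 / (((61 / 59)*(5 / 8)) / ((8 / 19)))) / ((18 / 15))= -300.57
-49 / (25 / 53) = -103.88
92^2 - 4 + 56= 8516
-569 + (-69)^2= 4192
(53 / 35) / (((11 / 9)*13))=477 / 5005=0.10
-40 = -40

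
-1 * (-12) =12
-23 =-23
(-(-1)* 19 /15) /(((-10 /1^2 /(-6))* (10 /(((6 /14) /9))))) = 19 /5250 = 0.00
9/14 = 0.64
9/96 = 3/32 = 0.09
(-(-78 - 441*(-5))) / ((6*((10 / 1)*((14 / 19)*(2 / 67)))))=-902557 / 560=-1611.71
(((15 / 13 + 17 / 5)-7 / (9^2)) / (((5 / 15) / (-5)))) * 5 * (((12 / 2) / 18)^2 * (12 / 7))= -470420 / 7371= -63.82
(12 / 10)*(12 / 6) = 12 / 5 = 2.40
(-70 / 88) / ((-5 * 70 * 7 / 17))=17 / 3080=0.01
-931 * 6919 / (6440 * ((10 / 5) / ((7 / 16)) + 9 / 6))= -164.75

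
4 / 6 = 0.67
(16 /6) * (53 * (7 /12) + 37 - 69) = -26 /9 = -2.89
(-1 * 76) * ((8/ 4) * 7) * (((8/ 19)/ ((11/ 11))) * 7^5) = -7529536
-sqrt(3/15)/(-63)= sqrt(5)/315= 0.01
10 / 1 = 10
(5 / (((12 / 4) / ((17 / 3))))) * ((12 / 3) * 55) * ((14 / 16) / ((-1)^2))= 32725 / 18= 1818.06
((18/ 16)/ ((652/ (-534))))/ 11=-0.08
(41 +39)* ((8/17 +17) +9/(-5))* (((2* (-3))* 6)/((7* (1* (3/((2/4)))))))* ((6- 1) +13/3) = -170496/17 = -10029.18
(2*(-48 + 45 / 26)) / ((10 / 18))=-10827 / 65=-166.57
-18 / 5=-3.60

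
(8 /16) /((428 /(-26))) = -13 /428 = -0.03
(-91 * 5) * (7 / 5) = -637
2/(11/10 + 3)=20/41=0.49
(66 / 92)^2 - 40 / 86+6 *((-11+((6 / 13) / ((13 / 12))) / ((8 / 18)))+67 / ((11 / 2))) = 2180626025 / 169146692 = 12.89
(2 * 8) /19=16 /19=0.84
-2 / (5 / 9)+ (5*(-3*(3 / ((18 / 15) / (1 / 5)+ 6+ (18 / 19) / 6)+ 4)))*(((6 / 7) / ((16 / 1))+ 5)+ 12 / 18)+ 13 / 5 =-1575547 / 4312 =-365.39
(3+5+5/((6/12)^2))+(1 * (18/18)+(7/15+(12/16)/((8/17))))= 14909/480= 31.06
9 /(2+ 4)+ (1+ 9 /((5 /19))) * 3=1071 /10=107.10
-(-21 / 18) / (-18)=-7 / 108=-0.06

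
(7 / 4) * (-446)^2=348103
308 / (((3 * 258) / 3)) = 154 / 129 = 1.19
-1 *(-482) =482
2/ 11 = 0.18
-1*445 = -445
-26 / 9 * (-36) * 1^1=104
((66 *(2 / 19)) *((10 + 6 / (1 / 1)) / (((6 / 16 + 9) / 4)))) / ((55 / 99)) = 202752 / 2375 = 85.37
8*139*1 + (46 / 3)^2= 12124 / 9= 1347.11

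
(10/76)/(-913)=-0.00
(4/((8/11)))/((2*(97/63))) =693/388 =1.79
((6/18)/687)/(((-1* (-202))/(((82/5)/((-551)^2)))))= 41/315989438805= 0.00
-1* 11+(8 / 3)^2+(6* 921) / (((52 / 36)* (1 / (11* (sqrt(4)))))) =9846877 / 117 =84161.34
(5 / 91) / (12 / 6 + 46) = 5 / 4368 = 0.00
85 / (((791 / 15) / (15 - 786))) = -983025 / 791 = -1242.76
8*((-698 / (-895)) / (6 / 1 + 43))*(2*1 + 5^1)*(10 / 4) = 2792 / 1253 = 2.23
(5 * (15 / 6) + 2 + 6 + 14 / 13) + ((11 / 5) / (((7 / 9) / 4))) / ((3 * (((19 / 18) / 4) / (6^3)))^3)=1434377794289649 / 6241690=229805997.14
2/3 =0.67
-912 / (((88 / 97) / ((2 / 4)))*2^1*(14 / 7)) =-5529 / 44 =-125.66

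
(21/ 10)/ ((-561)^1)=-7/ 1870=-0.00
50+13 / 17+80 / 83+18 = 98387 / 1411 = 69.73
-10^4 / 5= -2000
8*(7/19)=56/19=2.95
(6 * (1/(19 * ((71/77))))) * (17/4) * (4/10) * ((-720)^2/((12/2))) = 67858560/1349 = 50302.86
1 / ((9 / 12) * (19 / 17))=68 / 57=1.19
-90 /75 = -6 /5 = -1.20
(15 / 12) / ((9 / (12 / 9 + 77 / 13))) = 1415 / 1404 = 1.01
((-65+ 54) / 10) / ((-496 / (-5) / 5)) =-55 / 992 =-0.06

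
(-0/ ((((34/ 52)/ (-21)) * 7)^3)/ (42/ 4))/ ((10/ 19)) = 0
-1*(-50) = 50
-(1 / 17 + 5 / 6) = -91 / 102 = -0.89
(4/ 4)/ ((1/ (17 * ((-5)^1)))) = -85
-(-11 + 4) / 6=7 / 6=1.17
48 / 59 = 0.81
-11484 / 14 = -5742 / 7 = -820.29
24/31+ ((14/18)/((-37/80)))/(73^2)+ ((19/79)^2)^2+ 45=98086551033577570/2142693305562627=45.78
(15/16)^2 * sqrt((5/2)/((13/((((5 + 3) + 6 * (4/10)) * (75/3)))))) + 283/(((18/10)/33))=1125 * sqrt(2)/256 + 15565/3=5194.55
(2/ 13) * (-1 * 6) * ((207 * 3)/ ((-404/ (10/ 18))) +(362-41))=-388017/ 1313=-295.52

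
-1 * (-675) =675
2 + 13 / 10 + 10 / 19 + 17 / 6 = 1898 / 285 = 6.66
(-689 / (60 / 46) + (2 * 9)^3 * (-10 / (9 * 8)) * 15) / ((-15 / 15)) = 380347 / 30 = 12678.23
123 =123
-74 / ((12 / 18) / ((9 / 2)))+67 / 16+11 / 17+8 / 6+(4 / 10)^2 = -10060711 / 20400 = -493.17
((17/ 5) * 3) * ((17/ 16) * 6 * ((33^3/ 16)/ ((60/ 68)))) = 529675443/ 3200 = 165523.58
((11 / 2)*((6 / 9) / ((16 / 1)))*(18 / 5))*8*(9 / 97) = 297 / 485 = 0.61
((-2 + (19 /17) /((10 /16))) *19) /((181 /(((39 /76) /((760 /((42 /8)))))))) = -7371 /93540800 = -0.00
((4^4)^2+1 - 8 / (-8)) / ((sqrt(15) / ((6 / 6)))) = 21846 * sqrt(15) / 5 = 16921.84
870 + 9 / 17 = 870.53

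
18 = 18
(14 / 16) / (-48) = -7 / 384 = -0.02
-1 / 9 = -0.11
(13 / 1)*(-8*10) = -1040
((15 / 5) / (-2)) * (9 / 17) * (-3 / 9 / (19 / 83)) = 747 / 646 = 1.16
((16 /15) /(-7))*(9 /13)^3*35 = -3888 /2197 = -1.77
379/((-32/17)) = -6443/32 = -201.34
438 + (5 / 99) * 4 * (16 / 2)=43522 / 99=439.62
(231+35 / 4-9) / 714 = 923 / 2856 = 0.32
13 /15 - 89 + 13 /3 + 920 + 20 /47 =196607 /235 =836.63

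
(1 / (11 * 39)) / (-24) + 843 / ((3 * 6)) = 482195 / 10296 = 46.83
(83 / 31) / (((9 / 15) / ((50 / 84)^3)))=6484375 / 6890184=0.94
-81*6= -486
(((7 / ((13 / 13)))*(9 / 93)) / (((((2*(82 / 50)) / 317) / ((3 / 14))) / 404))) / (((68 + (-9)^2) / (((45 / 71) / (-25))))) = -12966885 / 13445909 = -0.96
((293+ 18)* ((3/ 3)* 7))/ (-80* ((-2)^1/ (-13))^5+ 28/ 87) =70322522907/ 10173484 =6912.33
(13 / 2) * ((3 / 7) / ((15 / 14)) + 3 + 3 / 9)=364 / 15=24.27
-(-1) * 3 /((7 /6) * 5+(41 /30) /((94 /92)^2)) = 66270 /157777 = 0.42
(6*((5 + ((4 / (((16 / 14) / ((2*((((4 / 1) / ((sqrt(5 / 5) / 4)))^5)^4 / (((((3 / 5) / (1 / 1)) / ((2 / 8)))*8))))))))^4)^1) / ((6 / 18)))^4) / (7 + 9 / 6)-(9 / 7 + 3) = 2444789871836658777387261262456008545370016533125982617096495093575619286127971134054339322813381545411873795160236084385453068711231214139295782193570482650366231664865826694265141467960783629991424225751610796099248126258377723228850846241928137692178340549416804816734350104716012100973995556546952854394153326396824988054941922232700584281484789609326038289258568329758130273867272530 / 21080493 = 115974036842338496418810600000000000000000000000000000000000000000000000000000000000000000000000000000000000000000000000000000000000000000000000000000000000000000000000000000000000000000000000000000000000000000000000000000000000000000000000000000000000000000000000000000000000000000000000000000000000000000000000000000000000000000000000000000000000000000000000000000000000000000000.00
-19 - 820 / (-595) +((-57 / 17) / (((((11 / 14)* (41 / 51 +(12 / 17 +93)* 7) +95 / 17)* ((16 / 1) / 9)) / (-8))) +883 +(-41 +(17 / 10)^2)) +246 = 1189171733121 / 1107961400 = 1073.30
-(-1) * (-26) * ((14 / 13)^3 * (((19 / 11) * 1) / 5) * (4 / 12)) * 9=-312816 / 9295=-33.65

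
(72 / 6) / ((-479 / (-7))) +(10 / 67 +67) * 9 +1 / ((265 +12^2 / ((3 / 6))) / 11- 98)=10185075902 / 16848825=604.50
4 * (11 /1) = 44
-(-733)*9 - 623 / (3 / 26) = 3593 / 3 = 1197.67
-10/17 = -0.59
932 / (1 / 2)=1864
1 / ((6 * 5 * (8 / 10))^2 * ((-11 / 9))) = -1 / 704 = -0.00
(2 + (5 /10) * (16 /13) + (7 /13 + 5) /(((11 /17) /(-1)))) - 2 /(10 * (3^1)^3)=-114893 /19305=-5.95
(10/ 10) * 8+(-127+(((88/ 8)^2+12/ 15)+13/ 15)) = 11/ 3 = 3.67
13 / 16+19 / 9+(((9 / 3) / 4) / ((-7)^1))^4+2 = 27237673 / 5531904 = 4.92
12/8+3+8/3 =43/6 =7.17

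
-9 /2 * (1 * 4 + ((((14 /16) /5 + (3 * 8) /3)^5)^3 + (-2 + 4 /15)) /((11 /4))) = -42762798051706983642195260298947691117 /536870912000000000000000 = -79651918358555.03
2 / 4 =1 / 2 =0.50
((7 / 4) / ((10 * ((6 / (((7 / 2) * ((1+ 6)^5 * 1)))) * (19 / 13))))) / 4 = 10706059 / 36480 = 293.48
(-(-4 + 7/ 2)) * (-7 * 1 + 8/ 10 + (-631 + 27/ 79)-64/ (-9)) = -2238751/ 7110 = -314.87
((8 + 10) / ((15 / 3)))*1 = 18 / 5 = 3.60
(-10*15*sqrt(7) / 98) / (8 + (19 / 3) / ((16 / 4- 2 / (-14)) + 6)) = -15975*sqrt(7) / 90013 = -0.47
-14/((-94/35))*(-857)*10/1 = -44673.40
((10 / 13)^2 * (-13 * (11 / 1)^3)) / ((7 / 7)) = -133100 / 13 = -10238.46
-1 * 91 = -91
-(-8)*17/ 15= 136/ 15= 9.07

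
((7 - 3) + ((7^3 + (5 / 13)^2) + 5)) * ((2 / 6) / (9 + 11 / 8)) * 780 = 9522080 / 1079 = 8824.91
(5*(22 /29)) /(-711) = -110 /20619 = -0.01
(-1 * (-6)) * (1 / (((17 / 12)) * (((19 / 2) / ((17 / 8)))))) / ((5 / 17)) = 306 / 95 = 3.22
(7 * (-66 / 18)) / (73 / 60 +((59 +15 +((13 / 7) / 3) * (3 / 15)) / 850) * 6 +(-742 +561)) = 4581500 / 31997929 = 0.14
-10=-10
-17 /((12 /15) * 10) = -17 /8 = -2.12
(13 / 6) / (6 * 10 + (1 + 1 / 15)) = 65 / 1832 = 0.04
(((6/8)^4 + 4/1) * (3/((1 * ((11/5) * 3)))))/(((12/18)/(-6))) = -49725/2816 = -17.66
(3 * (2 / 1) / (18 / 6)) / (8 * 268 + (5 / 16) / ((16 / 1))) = 512 / 548869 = 0.00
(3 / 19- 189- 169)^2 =46226401 / 361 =128050.97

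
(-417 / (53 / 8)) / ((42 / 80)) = -44480 / 371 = -119.89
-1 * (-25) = 25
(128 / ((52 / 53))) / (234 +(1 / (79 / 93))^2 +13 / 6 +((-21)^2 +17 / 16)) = 508067328 / 2646681791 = 0.19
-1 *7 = -7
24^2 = 576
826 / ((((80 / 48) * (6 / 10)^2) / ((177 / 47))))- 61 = 240803 / 47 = 5123.47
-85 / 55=-17 / 11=-1.55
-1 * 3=-3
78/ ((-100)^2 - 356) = 39/ 4822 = 0.01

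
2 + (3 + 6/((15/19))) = 63/5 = 12.60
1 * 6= 6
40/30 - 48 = -140/3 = -46.67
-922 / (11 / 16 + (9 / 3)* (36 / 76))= -280288 / 641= -437.27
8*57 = 456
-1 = -1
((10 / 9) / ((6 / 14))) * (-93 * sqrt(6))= -2170 * sqrt(6) / 9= -590.60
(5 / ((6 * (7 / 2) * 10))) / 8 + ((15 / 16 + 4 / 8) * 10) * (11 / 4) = 26567 / 672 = 39.53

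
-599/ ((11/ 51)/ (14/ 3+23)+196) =-845189/ 276567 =-3.06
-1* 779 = -779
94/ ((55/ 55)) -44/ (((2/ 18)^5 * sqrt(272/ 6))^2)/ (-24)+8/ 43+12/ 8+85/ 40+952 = 1649261300263/ 11696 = 141010713.09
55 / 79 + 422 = 33393 / 79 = 422.70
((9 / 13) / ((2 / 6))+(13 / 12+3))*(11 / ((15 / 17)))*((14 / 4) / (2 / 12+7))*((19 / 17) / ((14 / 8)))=200849 / 8385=23.95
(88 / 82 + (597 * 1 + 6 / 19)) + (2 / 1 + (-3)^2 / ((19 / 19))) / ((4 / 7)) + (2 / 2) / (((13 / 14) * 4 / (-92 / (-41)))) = 25043791 / 40508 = 618.24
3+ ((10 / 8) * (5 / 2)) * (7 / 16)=559 / 128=4.37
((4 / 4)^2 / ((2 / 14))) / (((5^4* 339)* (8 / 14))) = 49 / 847500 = 0.00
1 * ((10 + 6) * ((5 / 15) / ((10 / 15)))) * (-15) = -120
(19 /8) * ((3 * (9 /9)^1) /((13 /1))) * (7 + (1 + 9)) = 969 /104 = 9.32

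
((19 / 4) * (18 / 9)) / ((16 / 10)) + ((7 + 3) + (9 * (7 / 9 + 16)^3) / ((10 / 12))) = 110208857 / 2160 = 51022.62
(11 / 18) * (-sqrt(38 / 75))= -11 * sqrt(114) / 270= -0.43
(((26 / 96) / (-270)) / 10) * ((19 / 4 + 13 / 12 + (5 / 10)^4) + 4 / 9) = -11869 / 18662400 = -0.00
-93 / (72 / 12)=-31 / 2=-15.50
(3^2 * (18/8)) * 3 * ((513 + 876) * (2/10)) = 337527/20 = 16876.35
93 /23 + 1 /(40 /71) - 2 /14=5.68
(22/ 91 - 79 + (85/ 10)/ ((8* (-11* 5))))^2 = 39797260569049/ 6412806400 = 6205.90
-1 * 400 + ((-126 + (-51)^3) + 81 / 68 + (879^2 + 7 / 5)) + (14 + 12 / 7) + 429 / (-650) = 7609831581 / 11900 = 639481.65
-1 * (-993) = 993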